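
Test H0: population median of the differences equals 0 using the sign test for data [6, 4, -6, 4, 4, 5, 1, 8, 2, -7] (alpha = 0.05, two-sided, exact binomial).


Step 1: Discard zero differences. Original n = 10; n_eff = number of nonzero differences = 10.
Nonzero differences (with sign): +6, +4, -6, +4, +4, +5, +1, +8, +2, -7
Step 2: Count signs: positive = 8, negative = 2.
Step 3: Under H0: P(positive) = 0.5, so the number of positives S ~ Bin(10, 0.5).
Step 4: Two-sided exact p-value = sum of Bin(10,0.5) probabilities at or below the observed probability = 0.109375.
Step 5: alpha = 0.05. fail to reject H0.

n_eff = 10, pos = 8, neg = 2, p = 0.109375, fail to reject H0.


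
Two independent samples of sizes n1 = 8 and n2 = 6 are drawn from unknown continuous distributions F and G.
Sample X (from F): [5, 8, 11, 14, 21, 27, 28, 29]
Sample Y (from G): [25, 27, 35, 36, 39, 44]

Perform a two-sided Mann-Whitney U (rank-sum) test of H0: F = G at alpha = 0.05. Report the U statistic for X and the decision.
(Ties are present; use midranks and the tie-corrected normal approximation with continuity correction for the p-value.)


Step 1: Combine and sort all 14 observations; assign midranks.
sorted (value, group): (5,X), (8,X), (11,X), (14,X), (21,X), (25,Y), (27,X), (27,Y), (28,X), (29,X), (35,Y), (36,Y), (39,Y), (44,Y)
ranks: 5->1, 8->2, 11->3, 14->4, 21->5, 25->6, 27->7.5, 27->7.5, 28->9, 29->10, 35->11, 36->12, 39->13, 44->14
Step 2: Rank sum for X: R1 = 1 + 2 + 3 + 4 + 5 + 7.5 + 9 + 10 = 41.5.
Step 3: U_X = R1 - n1(n1+1)/2 = 41.5 - 8*9/2 = 41.5 - 36 = 5.5.
       U_Y = n1*n2 - U_X = 48 - 5.5 = 42.5.
Step 4: Ties are present, so use the tie-corrected normal approximation (with continuity correction) for the p-value.
Step 5: p-value = 0.020000; compare to alpha = 0.05. reject H0.

U_X = 5.5, p = 0.020000, reject H0 at alpha = 0.05.


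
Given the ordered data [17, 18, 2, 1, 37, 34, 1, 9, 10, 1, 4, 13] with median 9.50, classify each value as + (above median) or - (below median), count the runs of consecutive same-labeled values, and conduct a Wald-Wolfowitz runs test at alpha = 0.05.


Step 1: Compute median = 9.50; label A = above, B = below.
Labels in order: AABBAABBABBA  (n_A = 6, n_B = 6)
Step 2: Count runs R = 7.
Step 3: Under H0 (random ordering), E[R] = 2*n_A*n_B/(n_A+n_B) + 1 = 2*6*6/12 + 1 = 7.0000.
        Var[R] = 2*n_A*n_B*(2*n_A*n_B - n_A - n_B) / ((n_A+n_B)^2 * (n_A+n_B-1)) = 4320/1584 = 2.7273.
        SD[R] = 1.6514.
Step 4: R = E[R], so z = 0 with no continuity correction.
Step 5: Two-sided p-value via normal approximation = 2*(1 - Phi(|z|)) = 1.000000.
Step 6: alpha = 0.05. fail to reject H0.

R = 7, z = 0.0000, p = 1.000000, fail to reject H0.


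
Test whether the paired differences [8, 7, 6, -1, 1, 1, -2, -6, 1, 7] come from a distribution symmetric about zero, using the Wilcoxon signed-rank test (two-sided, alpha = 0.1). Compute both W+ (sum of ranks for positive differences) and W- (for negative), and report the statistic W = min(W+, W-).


Step 1: Drop any zero differences (none here) and take |d_i|.
|d| = [8, 7, 6, 1, 1, 1, 2, 6, 1, 7]
Step 2: Midrank |d_i| (ties get averaged ranks).
ranks: |8|->10, |7|->8.5, |6|->6.5, |1|->2.5, |1|->2.5, |1|->2.5, |2|->5, |6|->6.5, |1|->2.5, |7|->8.5
Step 3: Attach original signs; sum ranks with positive sign and with negative sign.
W+ = 10 + 8.5 + 6.5 + 2.5 + 2.5 + 2.5 + 8.5 = 41
W- = 2.5 + 5 + 6.5 = 14
(Check: W+ + W- = 55 should equal n(n+1)/2 = 55.)
Step 4: Test statistic W = min(W+, W-) = 14.
Step 5: Ties in |d|, so use the tie-corrected normal approximation.
        E[W] = n(n+1)/4 = 10*11/4 = 27.5.
        Tie groups: |d|=1 (t=4), |d|=6 (t=2), |d|=7 (t=2); sum(t^3 - t) = 72.
        Var[W] = n(n+1)(2n+1)/24 - sum(t^3-t)/48 = 2310/24 - 72/48 = 94.75.
        z = (W - E[W]) / sqrt(Var[W]) = (14 - 27.5) / 9.7340 = -1.3869.
        Two-sided p = 2*Phi(z) = 0.165473.
Step 6: alpha = 0.1. fail to reject H0.

W+ = 41, W- = 14, W = min = 14, p = 0.165473, fail to reject H0.


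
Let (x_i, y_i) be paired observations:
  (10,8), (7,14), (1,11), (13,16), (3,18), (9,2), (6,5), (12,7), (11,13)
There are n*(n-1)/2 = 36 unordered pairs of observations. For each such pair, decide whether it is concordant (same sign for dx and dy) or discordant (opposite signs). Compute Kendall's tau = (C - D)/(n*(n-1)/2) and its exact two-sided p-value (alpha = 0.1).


Step 1: Enumerate the 36 unordered pairs (i,j) with i<j and classify each by sign(x_j-x_i) * sign(y_j-y_i).
  (1,2):dx=-3,dy=+6->D; (1,3):dx=-9,dy=+3->D; (1,4):dx=+3,dy=+8->C; (1,5):dx=-7,dy=+10->D
  (1,6):dx=-1,dy=-6->C; (1,7):dx=-4,dy=-3->C; (1,8):dx=+2,dy=-1->D; (1,9):dx=+1,dy=+5->C
  (2,3):dx=-6,dy=-3->C; (2,4):dx=+6,dy=+2->C; (2,5):dx=-4,dy=+4->D; (2,6):dx=+2,dy=-12->D
  (2,7):dx=-1,dy=-9->C; (2,8):dx=+5,dy=-7->D; (2,9):dx=+4,dy=-1->D; (3,4):dx=+12,dy=+5->C
  (3,5):dx=+2,dy=+7->C; (3,6):dx=+8,dy=-9->D; (3,7):dx=+5,dy=-6->D; (3,8):dx=+11,dy=-4->D
  (3,9):dx=+10,dy=+2->C; (4,5):dx=-10,dy=+2->D; (4,6):dx=-4,dy=-14->C; (4,7):dx=-7,dy=-11->C
  (4,8):dx=-1,dy=-9->C; (4,9):dx=-2,dy=-3->C; (5,6):dx=+6,dy=-16->D; (5,7):dx=+3,dy=-13->D
  (5,8):dx=+9,dy=-11->D; (5,9):dx=+8,dy=-5->D; (6,7):dx=-3,dy=+3->D; (6,8):dx=+3,dy=+5->C
  (6,9):dx=+2,dy=+11->C; (7,8):dx=+6,dy=+2->C; (7,9):dx=+5,dy=+8->C; (8,9):dx=-1,dy=+6->D
Step 2: C = 18, D = 18, total pairs = 36.
Step 3: tau = (C - D)/(n(n-1)/2) = (18 - 18)/36 = 0.000000.
Step 4: Exact two-sided p-value (enumerate n! = 362880 permutations of y under H0): p = 1.000000.
Step 5: alpha = 0.1. fail to reject H0.

tau_b = 0.0000 (C=18, D=18), p = 1.000000, fail to reject H0.


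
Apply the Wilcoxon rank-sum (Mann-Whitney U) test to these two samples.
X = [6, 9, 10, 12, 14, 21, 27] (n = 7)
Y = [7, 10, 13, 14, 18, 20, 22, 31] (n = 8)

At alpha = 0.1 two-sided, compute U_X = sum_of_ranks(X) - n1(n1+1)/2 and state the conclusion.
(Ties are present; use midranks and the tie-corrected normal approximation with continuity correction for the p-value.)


Step 1: Combine and sort all 15 observations; assign midranks.
sorted (value, group): (6,X), (7,Y), (9,X), (10,X), (10,Y), (12,X), (13,Y), (14,X), (14,Y), (18,Y), (20,Y), (21,X), (22,Y), (27,X), (31,Y)
ranks: 6->1, 7->2, 9->3, 10->4.5, 10->4.5, 12->6, 13->7, 14->8.5, 14->8.5, 18->10, 20->11, 21->12, 22->13, 27->14, 31->15
Step 2: Rank sum for X: R1 = 1 + 3 + 4.5 + 6 + 8.5 + 12 + 14 = 49.
Step 3: U_X = R1 - n1(n1+1)/2 = 49 - 7*8/2 = 49 - 28 = 21.
       U_Y = n1*n2 - U_X = 56 - 21 = 35.
Step 4: Ties are present, so use the tie-corrected normal approximation (with continuity correction) for the p-value.
Step 5: p-value = 0.451104; compare to alpha = 0.1. fail to reject H0.

U_X = 21, p = 0.451104, fail to reject H0 at alpha = 0.1.


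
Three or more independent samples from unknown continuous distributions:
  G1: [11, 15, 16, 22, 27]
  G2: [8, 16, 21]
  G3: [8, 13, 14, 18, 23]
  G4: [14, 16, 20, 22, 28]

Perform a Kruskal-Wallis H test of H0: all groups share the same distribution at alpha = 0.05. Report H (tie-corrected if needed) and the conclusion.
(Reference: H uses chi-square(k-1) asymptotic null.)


Step 1: Combine all N = 18 observations and assign midranks.
sorted (value, group, rank): (8,G2,1.5), (8,G3,1.5), (11,G1,3), (13,G3,4), (14,G3,5.5), (14,G4,5.5), (15,G1,7), (16,G1,9), (16,G2,9), (16,G4,9), (18,G3,11), (20,G4,12), (21,G2,13), (22,G1,14.5), (22,G4,14.5), (23,G3,16), (27,G1,17), (28,G4,18)
Step 2: Sum ranks within each group.
R_1 = 50.5 (n_1 = 5)
R_2 = 23.5 (n_2 = 3)
R_3 = 38 (n_3 = 5)
R_4 = 59 (n_4 = 5)
Step 3: H = 12/(N(N+1)) * sum(R_i^2/n_i) - 3(N+1)
     = 12/(18*19) * (50.5^2/5 + 23.5^2/3 + 38^2/5 + 59^2/5) - 3*19
     = 0.035088 * 1679.13 - 57
     = 1.916959.
Step 4: Ties present; correction factor C = 1 - 42/(18^3 - 18) = 0.992776. Corrected H = 1.916959 / 0.992776 = 1.930908.
Step 5: Under H0, H ~ chi^2(3); p-value = 0.586870.
Step 6: alpha = 0.05. fail to reject H0.

H = 1.9309, df = 3, p = 0.586870, fail to reject H0.


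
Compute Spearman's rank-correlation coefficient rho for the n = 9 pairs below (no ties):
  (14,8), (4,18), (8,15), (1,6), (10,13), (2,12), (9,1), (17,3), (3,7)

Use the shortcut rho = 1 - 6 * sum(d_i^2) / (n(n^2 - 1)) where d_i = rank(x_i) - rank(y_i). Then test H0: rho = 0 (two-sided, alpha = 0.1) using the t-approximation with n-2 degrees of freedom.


Step 1: Rank x and y separately (midranks; no ties here).
rank(x): 14->8, 4->4, 8->5, 1->1, 10->7, 2->2, 9->6, 17->9, 3->3
rank(y): 8->5, 18->9, 15->8, 6->3, 13->7, 12->6, 1->1, 3->2, 7->4
Step 2: d_i = R_x(i) - R_y(i); compute d_i^2.
  (8-5)^2=9, (4-9)^2=25, (5-8)^2=9, (1-3)^2=4, (7-7)^2=0, (2-6)^2=16, (6-1)^2=25, (9-2)^2=49, (3-4)^2=1
sum(d^2) = 138.
Step 3: rho = 1 - 6*138 / (9*(9^2 - 1)) = 1 - 828/720 = -0.150000.
Step 4: Under H0, t = rho * sqrt((n-2)/(1-rho^2)) = -0.4014 ~ t(7).
Step 5: Two-sided p-value from the t-distribution with 7 df = 0.700094.
Step 6: alpha = 0.1. fail to reject H0.

rho = -0.1500, p = 0.700094, fail to reject H0 at alpha = 0.1.


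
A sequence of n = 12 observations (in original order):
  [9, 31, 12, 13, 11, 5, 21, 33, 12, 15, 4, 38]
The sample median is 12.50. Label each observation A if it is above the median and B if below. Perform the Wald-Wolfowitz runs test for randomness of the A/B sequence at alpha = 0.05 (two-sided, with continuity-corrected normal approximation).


Step 1: Compute median = 12.50; label A = above, B = below.
Labels in order: BABABBAABABA  (n_A = 6, n_B = 6)
Step 2: Count runs R = 10.
Step 3: Under H0 (random ordering), E[R] = 2*n_A*n_B/(n_A+n_B) + 1 = 2*6*6/12 + 1 = 7.0000.
        Var[R] = 2*n_A*n_B*(2*n_A*n_B - n_A - n_B) / ((n_A+n_B)^2 * (n_A+n_B-1)) = 4320/1584 = 2.7273.
        SD[R] = 1.6514.
Step 4: Continuity-corrected z = (R - 0.5 - E[R]) / SD[R] = (10 - 0.5 - 7.0000) / 1.6514 = 1.5138.
Step 5: Two-sided p-value via normal approximation = 2*(1 - Phi(|z|)) = 0.130070.
Step 6: alpha = 0.05. fail to reject H0.

R = 10, z = 1.5138, p = 0.130070, fail to reject H0.


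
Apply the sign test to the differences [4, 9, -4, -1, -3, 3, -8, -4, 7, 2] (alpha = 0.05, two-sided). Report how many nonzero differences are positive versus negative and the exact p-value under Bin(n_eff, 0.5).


Step 1: Discard zero differences. Original n = 10; n_eff = number of nonzero differences = 10.
Nonzero differences (with sign): +4, +9, -4, -1, -3, +3, -8, -4, +7, +2
Step 2: Count signs: positive = 5, negative = 5.
Step 3: Under H0: P(positive) = 0.5, so the number of positives S ~ Bin(10, 0.5).
Step 4: Two-sided exact p-value = sum of Bin(10,0.5) probabilities at or below the observed probability = 1.000000.
Step 5: alpha = 0.05. fail to reject H0.

n_eff = 10, pos = 5, neg = 5, p = 1.000000, fail to reject H0.


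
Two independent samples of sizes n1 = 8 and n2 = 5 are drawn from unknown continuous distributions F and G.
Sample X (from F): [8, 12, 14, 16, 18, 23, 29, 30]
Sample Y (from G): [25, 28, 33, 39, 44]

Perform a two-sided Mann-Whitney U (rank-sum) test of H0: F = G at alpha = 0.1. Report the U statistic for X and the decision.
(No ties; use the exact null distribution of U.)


Step 1: Combine and sort all 13 observations; assign midranks.
sorted (value, group): (8,X), (12,X), (14,X), (16,X), (18,X), (23,X), (25,Y), (28,Y), (29,X), (30,X), (33,Y), (39,Y), (44,Y)
ranks: 8->1, 12->2, 14->3, 16->4, 18->5, 23->6, 25->7, 28->8, 29->9, 30->10, 33->11, 39->12, 44->13
Step 2: Rank sum for X: R1 = 1 + 2 + 3 + 4 + 5 + 6 + 9 + 10 = 40.
Step 3: U_X = R1 - n1(n1+1)/2 = 40 - 8*9/2 = 40 - 36 = 4.
       U_Y = n1*n2 - U_X = 40 - 4 = 36.
Step 4: No ties, so the exact null distribution of U (based on enumerating the C(13,8) = 1287 equally likely rank assignments) gives the two-sided p-value.
Step 5: p-value = 0.018648; compare to alpha = 0.1. reject H0.

U_X = 4, p = 0.018648, reject H0 at alpha = 0.1.


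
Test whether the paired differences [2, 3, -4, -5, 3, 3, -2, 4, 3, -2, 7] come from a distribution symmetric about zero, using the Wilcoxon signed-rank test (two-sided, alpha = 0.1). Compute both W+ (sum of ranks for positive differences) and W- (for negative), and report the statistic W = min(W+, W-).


Step 1: Drop any zero differences (none here) and take |d_i|.
|d| = [2, 3, 4, 5, 3, 3, 2, 4, 3, 2, 7]
Step 2: Midrank |d_i| (ties get averaged ranks).
ranks: |2|->2, |3|->5.5, |4|->8.5, |5|->10, |3|->5.5, |3|->5.5, |2|->2, |4|->8.5, |3|->5.5, |2|->2, |7|->11
Step 3: Attach original signs; sum ranks with positive sign and with negative sign.
W+ = 2 + 5.5 + 5.5 + 5.5 + 8.5 + 5.5 + 11 = 43.5
W- = 8.5 + 10 + 2 + 2 = 22.5
(Check: W+ + W- = 66 should equal n(n+1)/2 = 66.)
Step 4: Test statistic W = min(W+, W-) = 22.5.
Step 5: Ties in |d|, so use the tie-corrected normal approximation.
        E[W] = n(n+1)/4 = 11*12/4 = 33.
        Tie groups: |d|=2 (t=3), |d|=3 (t=4), |d|=4 (t=2); sum(t^3 - t) = 90.
        Var[W] = n(n+1)(2n+1)/24 - sum(t^3-t)/48 = 3036/24 - 90/48 = 124.625.
        z = (W - E[W]) / sqrt(Var[W]) = (22.5 - 33) / 11.1636 = -0.9406.
        Two-sided p = 2*Phi(z) = 0.346930.
Step 6: alpha = 0.1. fail to reject H0.

W+ = 43.5, W- = 22.5, W = min = 22.5, p = 0.346930, fail to reject H0.


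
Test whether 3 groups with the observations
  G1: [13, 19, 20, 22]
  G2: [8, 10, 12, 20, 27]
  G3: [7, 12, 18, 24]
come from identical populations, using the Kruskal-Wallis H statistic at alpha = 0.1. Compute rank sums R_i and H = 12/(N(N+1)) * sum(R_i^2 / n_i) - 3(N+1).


Step 1: Combine all N = 13 observations and assign midranks.
sorted (value, group, rank): (7,G3,1), (8,G2,2), (10,G2,3), (12,G2,4.5), (12,G3,4.5), (13,G1,6), (18,G3,7), (19,G1,8), (20,G1,9.5), (20,G2,9.5), (22,G1,11), (24,G3,12), (27,G2,13)
Step 2: Sum ranks within each group.
R_1 = 34.5 (n_1 = 4)
R_2 = 32 (n_2 = 5)
R_3 = 24.5 (n_3 = 4)
Step 3: H = 12/(N(N+1)) * sum(R_i^2/n_i) - 3(N+1)
     = 12/(13*14) * (34.5^2/4 + 32^2/5 + 24.5^2/4) - 3*14
     = 0.065934 * 652.425 - 42
     = 1.017033.
Step 4: Ties present; correction factor C = 1 - 12/(13^3 - 13) = 0.994505. Corrected H = 1.017033 / 0.994505 = 1.022652.
Step 5: Under H0, H ~ chi^2(2); p-value = 0.599700.
Step 6: alpha = 0.1. fail to reject H0.

H = 1.0227, df = 2, p = 0.599700, fail to reject H0.


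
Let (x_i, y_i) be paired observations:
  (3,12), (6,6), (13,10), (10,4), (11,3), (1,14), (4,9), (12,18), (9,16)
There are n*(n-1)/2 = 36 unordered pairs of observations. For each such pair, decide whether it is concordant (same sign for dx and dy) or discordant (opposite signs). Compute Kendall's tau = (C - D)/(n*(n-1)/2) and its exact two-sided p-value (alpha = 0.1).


Step 1: Enumerate the 36 unordered pairs (i,j) with i<j and classify each by sign(x_j-x_i) * sign(y_j-y_i).
  (1,2):dx=+3,dy=-6->D; (1,3):dx=+10,dy=-2->D; (1,4):dx=+7,dy=-8->D; (1,5):dx=+8,dy=-9->D
  (1,6):dx=-2,dy=+2->D; (1,7):dx=+1,dy=-3->D; (1,8):dx=+9,dy=+6->C; (1,9):dx=+6,dy=+4->C
  (2,3):dx=+7,dy=+4->C; (2,4):dx=+4,dy=-2->D; (2,5):dx=+5,dy=-3->D; (2,6):dx=-5,dy=+8->D
  (2,7):dx=-2,dy=+3->D; (2,8):dx=+6,dy=+12->C; (2,9):dx=+3,dy=+10->C; (3,4):dx=-3,dy=-6->C
  (3,5):dx=-2,dy=-7->C; (3,6):dx=-12,dy=+4->D; (3,7):dx=-9,dy=-1->C; (3,8):dx=-1,dy=+8->D
  (3,9):dx=-4,dy=+6->D; (4,5):dx=+1,dy=-1->D; (4,6):dx=-9,dy=+10->D; (4,7):dx=-6,dy=+5->D
  (4,8):dx=+2,dy=+14->C; (4,9):dx=-1,dy=+12->D; (5,6):dx=-10,dy=+11->D; (5,7):dx=-7,dy=+6->D
  (5,8):dx=+1,dy=+15->C; (5,9):dx=-2,dy=+13->D; (6,7):dx=+3,dy=-5->D; (6,8):dx=+11,dy=+4->C
  (6,9):dx=+8,dy=+2->C; (7,8):dx=+8,dy=+9->C; (7,9):dx=+5,dy=+7->C; (8,9):dx=-3,dy=-2->C
Step 2: C = 15, D = 21, total pairs = 36.
Step 3: tau = (C - D)/(n(n-1)/2) = (15 - 21)/36 = -0.166667.
Step 4: Exact two-sided p-value (enumerate n! = 362880 permutations of y under H0): p = 0.612202.
Step 5: alpha = 0.1. fail to reject H0.

tau_b = -0.1667 (C=15, D=21), p = 0.612202, fail to reject H0.


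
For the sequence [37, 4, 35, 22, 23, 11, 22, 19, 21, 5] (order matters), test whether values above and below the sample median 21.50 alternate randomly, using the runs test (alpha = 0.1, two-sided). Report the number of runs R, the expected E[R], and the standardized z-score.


Step 1: Compute median = 21.50; label A = above, B = below.
Labels in order: ABAAABABBB  (n_A = 5, n_B = 5)
Step 2: Count runs R = 6.
Step 3: Under H0 (random ordering), E[R] = 2*n_A*n_B/(n_A+n_B) + 1 = 2*5*5/10 + 1 = 6.0000.
        Var[R] = 2*n_A*n_B*(2*n_A*n_B - n_A - n_B) / ((n_A+n_B)^2 * (n_A+n_B-1)) = 2000/900 = 2.2222.
        SD[R] = 1.4907.
Step 4: R = E[R], so z = 0 with no continuity correction.
Step 5: Two-sided p-value via normal approximation = 2*(1 - Phi(|z|)) = 1.000000.
Step 6: alpha = 0.1. fail to reject H0.

R = 6, z = 0.0000, p = 1.000000, fail to reject H0.


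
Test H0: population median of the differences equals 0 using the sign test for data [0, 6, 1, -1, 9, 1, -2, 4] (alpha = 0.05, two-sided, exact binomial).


Step 1: Discard zero differences. Original n = 8; n_eff = number of nonzero differences = 7.
Nonzero differences (with sign): +6, +1, -1, +9, +1, -2, +4
Step 2: Count signs: positive = 5, negative = 2.
Step 3: Under H0: P(positive) = 0.5, so the number of positives S ~ Bin(7, 0.5).
Step 4: Two-sided exact p-value = sum of Bin(7,0.5) probabilities at or below the observed probability = 0.453125.
Step 5: alpha = 0.05. fail to reject H0.

n_eff = 7, pos = 5, neg = 2, p = 0.453125, fail to reject H0.


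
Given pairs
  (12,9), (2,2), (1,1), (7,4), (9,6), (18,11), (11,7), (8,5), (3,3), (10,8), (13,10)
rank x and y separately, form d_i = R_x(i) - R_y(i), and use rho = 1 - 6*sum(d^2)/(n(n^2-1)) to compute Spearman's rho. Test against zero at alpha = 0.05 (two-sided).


Step 1: Rank x and y separately (midranks; no ties here).
rank(x): 12->9, 2->2, 1->1, 7->4, 9->6, 18->11, 11->8, 8->5, 3->3, 10->7, 13->10
rank(y): 9->9, 2->2, 1->1, 4->4, 6->6, 11->11, 7->7, 5->5, 3->3, 8->8, 10->10
Step 2: d_i = R_x(i) - R_y(i); compute d_i^2.
  (9-9)^2=0, (2-2)^2=0, (1-1)^2=0, (4-4)^2=0, (6-6)^2=0, (11-11)^2=0, (8-7)^2=1, (5-5)^2=0, (3-3)^2=0, (7-8)^2=1, (10-10)^2=0
sum(d^2) = 2.
Step 3: rho = 1 - 6*2 / (11*(11^2 - 1)) = 1 - 12/1320 = 0.990909.
Step 4: Under H0, t = rho * sqrt((n-2)/(1-rho^2)) = 22.0966 ~ t(9).
Step 5: Two-sided p-value from the t-distribution with 9 df = 0.000000.
Step 6: alpha = 0.05. reject H0.

rho = 0.9909, p = 0.000000, reject H0 at alpha = 0.05.


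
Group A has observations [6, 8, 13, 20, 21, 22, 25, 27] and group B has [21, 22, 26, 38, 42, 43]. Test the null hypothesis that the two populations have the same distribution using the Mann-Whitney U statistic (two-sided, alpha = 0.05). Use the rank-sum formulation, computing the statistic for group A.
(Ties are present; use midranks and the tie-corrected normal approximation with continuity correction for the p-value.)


Step 1: Combine and sort all 14 observations; assign midranks.
sorted (value, group): (6,X), (8,X), (13,X), (20,X), (21,X), (21,Y), (22,X), (22,Y), (25,X), (26,Y), (27,X), (38,Y), (42,Y), (43,Y)
ranks: 6->1, 8->2, 13->3, 20->4, 21->5.5, 21->5.5, 22->7.5, 22->7.5, 25->9, 26->10, 27->11, 38->12, 42->13, 43->14
Step 2: Rank sum for X: R1 = 1 + 2 + 3 + 4 + 5.5 + 7.5 + 9 + 11 = 43.
Step 3: U_X = R1 - n1(n1+1)/2 = 43 - 8*9/2 = 43 - 36 = 7.
       U_Y = n1*n2 - U_X = 48 - 7 = 41.
Step 4: Ties are present, so use the tie-corrected normal approximation (with continuity correction) for the p-value.
Step 5: p-value = 0.032774; compare to alpha = 0.05. reject H0.

U_X = 7, p = 0.032774, reject H0 at alpha = 0.05.


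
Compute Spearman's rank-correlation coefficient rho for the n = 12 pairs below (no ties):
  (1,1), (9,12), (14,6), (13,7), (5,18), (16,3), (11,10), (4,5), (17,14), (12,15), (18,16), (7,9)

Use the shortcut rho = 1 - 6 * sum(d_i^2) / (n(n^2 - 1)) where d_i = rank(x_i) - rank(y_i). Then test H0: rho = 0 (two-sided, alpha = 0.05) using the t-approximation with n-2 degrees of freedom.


Step 1: Rank x and y separately (midranks; no ties here).
rank(x): 1->1, 9->5, 14->9, 13->8, 5->3, 16->10, 11->6, 4->2, 17->11, 12->7, 18->12, 7->4
rank(y): 1->1, 12->8, 6->4, 7->5, 18->12, 3->2, 10->7, 5->3, 14->9, 15->10, 16->11, 9->6
Step 2: d_i = R_x(i) - R_y(i); compute d_i^2.
  (1-1)^2=0, (5-8)^2=9, (9-4)^2=25, (8-5)^2=9, (3-12)^2=81, (10-2)^2=64, (6-7)^2=1, (2-3)^2=1, (11-9)^2=4, (7-10)^2=9, (12-11)^2=1, (4-6)^2=4
sum(d^2) = 208.
Step 3: rho = 1 - 6*208 / (12*(12^2 - 1)) = 1 - 1248/1716 = 0.272727.
Step 4: Under H0, t = rho * sqrt((n-2)/(1-rho^2)) = 0.8964 ~ t(10).
Step 5: Two-sided p-value from the t-distribution with 10 df = 0.391097.
Step 6: alpha = 0.05. fail to reject H0.

rho = 0.2727, p = 0.391097, fail to reject H0 at alpha = 0.05.


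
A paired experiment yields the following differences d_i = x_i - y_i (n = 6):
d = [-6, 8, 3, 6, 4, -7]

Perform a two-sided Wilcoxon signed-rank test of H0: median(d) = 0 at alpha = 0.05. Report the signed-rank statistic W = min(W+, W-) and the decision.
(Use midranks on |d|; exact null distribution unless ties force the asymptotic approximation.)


Step 1: Drop any zero differences (none here) and take |d_i|.
|d| = [6, 8, 3, 6, 4, 7]
Step 2: Midrank |d_i| (ties get averaged ranks).
ranks: |6|->3.5, |8|->6, |3|->1, |6|->3.5, |4|->2, |7|->5
Step 3: Attach original signs; sum ranks with positive sign and with negative sign.
W+ = 6 + 1 + 3.5 + 2 = 12.5
W- = 3.5 + 5 = 8.5
(Check: W+ + W- = 21 should equal n(n+1)/2 = 21.)
Step 4: Test statistic W = min(W+, W-) = 8.5.
Step 5: Ties in |d|, so use the tie-corrected normal approximation.
        E[W] = n(n+1)/4 = 6*7/4 = 10.5.
        Tie groups: |d|=6 (t=2); sum(t^3 - t) = 6.
        Var[W] = n(n+1)(2n+1)/24 - sum(t^3-t)/48 = 546/24 - 6/48 = 22.625.
        z = (W - E[W]) / sqrt(Var[W]) = (8.5 - 10.5) / 4.7566 = -0.4205.
        Two-sided p = 2*Phi(z) = 0.674142.
Step 6: alpha = 0.05. fail to reject H0.

W+ = 12.5, W- = 8.5, W = min = 8.5, p = 0.674142, fail to reject H0.


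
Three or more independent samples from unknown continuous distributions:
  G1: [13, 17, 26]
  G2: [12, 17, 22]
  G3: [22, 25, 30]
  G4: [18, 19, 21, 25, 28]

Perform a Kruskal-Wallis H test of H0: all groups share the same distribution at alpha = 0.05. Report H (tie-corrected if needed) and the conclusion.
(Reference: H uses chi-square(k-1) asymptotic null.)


Step 1: Combine all N = 14 observations and assign midranks.
sorted (value, group, rank): (12,G2,1), (13,G1,2), (17,G1,3.5), (17,G2,3.5), (18,G4,5), (19,G4,6), (21,G4,7), (22,G2,8.5), (22,G3,8.5), (25,G3,10.5), (25,G4,10.5), (26,G1,12), (28,G4,13), (30,G3,14)
Step 2: Sum ranks within each group.
R_1 = 17.5 (n_1 = 3)
R_2 = 13 (n_2 = 3)
R_3 = 33 (n_3 = 3)
R_4 = 41.5 (n_4 = 5)
Step 3: H = 12/(N(N+1)) * sum(R_i^2/n_i) - 3(N+1)
     = 12/(14*15) * (17.5^2/3 + 13^2/3 + 33^2/3 + 41.5^2/5) - 3*15
     = 0.057143 * 865.867 - 45
     = 4.478095.
Step 4: Ties present; correction factor C = 1 - 18/(14^3 - 14) = 0.993407. Corrected H = 4.478095 / 0.993407 = 4.507817.
Step 5: Under H0, H ~ chi^2(3); p-value = 0.211594.
Step 6: alpha = 0.05. fail to reject H0.

H = 4.5078, df = 3, p = 0.211594, fail to reject H0.


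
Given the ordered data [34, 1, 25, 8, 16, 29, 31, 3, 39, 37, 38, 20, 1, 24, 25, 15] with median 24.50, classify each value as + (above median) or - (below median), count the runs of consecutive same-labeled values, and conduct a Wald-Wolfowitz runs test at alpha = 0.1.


Step 1: Compute median = 24.50; label A = above, B = below.
Labels in order: ABABBAABAAABBBAB  (n_A = 8, n_B = 8)
Step 2: Count runs R = 10.
Step 3: Under H0 (random ordering), E[R] = 2*n_A*n_B/(n_A+n_B) + 1 = 2*8*8/16 + 1 = 9.0000.
        Var[R] = 2*n_A*n_B*(2*n_A*n_B - n_A - n_B) / ((n_A+n_B)^2 * (n_A+n_B-1)) = 14336/3840 = 3.7333.
        SD[R] = 1.9322.
Step 4: Continuity-corrected z = (R - 0.5 - E[R]) / SD[R] = (10 - 0.5 - 9.0000) / 1.9322 = 0.2588.
Step 5: Two-sided p-value via normal approximation = 2*(1 - Phi(|z|)) = 0.795809.
Step 6: alpha = 0.1. fail to reject H0.

R = 10, z = 0.2588, p = 0.795809, fail to reject H0.


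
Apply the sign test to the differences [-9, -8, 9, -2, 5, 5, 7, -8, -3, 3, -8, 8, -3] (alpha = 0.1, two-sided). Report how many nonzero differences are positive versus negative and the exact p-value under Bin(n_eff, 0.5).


Step 1: Discard zero differences. Original n = 13; n_eff = number of nonzero differences = 13.
Nonzero differences (with sign): -9, -8, +9, -2, +5, +5, +7, -8, -3, +3, -8, +8, -3
Step 2: Count signs: positive = 6, negative = 7.
Step 3: Under H0: P(positive) = 0.5, so the number of positives S ~ Bin(13, 0.5).
Step 4: Two-sided exact p-value = sum of Bin(13,0.5) probabilities at or below the observed probability = 1.000000.
Step 5: alpha = 0.1. fail to reject H0.

n_eff = 13, pos = 6, neg = 7, p = 1.000000, fail to reject H0.


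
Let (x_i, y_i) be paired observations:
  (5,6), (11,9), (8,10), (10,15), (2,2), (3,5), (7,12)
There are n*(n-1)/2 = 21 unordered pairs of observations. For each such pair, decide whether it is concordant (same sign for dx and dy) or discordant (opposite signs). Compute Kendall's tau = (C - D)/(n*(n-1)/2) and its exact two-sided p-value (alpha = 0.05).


Step 1: Enumerate the 21 unordered pairs (i,j) with i<j and classify each by sign(x_j-x_i) * sign(y_j-y_i).
  (1,2):dx=+6,dy=+3->C; (1,3):dx=+3,dy=+4->C; (1,4):dx=+5,dy=+9->C; (1,5):dx=-3,dy=-4->C
  (1,6):dx=-2,dy=-1->C; (1,7):dx=+2,dy=+6->C; (2,3):dx=-3,dy=+1->D; (2,4):dx=-1,dy=+6->D
  (2,5):dx=-9,dy=-7->C; (2,6):dx=-8,dy=-4->C; (2,7):dx=-4,dy=+3->D; (3,4):dx=+2,dy=+5->C
  (3,5):dx=-6,dy=-8->C; (3,6):dx=-5,dy=-5->C; (3,7):dx=-1,dy=+2->D; (4,5):dx=-8,dy=-13->C
  (4,6):dx=-7,dy=-10->C; (4,7):dx=-3,dy=-3->C; (5,6):dx=+1,dy=+3->C; (5,7):dx=+5,dy=+10->C
  (6,7):dx=+4,dy=+7->C
Step 2: C = 17, D = 4, total pairs = 21.
Step 3: tau = (C - D)/(n(n-1)/2) = (17 - 4)/21 = 0.619048.
Step 4: Exact two-sided p-value (enumerate n! = 5040 permutations of y under H0): p = 0.069048.
Step 5: alpha = 0.05. fail to reject H0.

tau_b = 0.6190 (C=17, D=4), p = 0.069048, fail to reject H0.


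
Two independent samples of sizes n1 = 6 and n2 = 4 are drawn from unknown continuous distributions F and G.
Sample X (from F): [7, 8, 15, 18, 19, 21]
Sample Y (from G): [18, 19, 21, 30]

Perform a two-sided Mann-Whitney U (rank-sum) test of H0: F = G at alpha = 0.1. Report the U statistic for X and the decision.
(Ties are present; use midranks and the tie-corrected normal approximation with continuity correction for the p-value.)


Step 1: Combine and sort all 10 observations; assign midranks.
sorted (value, group): (7,X), (8,X), (15,X), (18,X), (18,Y), (19,X), (19,Y), (21,X), (21,Y), (30,Y)
ranks: 7->1, 8->2, 15->3, 18->4.5, 18->4.5, 19->6.5, 19->6.5, 21->8.5, 21->8.5, 30->10
Step 2: Rank sum for X: R1 = 1 + 2 + 3 + 4.5 + 6.5 + 8.5 = 25.5.
Step 3: U_X = R1 - n1(n1+1)/2 = 25.5 - 6*7/2 = 25.5 - 21 = 4.5.
       U_Y = n1*n2 - U_X = 24 - 4.5 = 19.5.
Step 4: Ties are present, so use the tie-corrected normal approximation (with continuity correction) for the p-value.
Step 5: p-value = 0.132026; compare to alpha = 0.1. fail to reject H0.

U_X = 4.5, p = 0.132026, fail to reject H0 at alpha = 0.1.


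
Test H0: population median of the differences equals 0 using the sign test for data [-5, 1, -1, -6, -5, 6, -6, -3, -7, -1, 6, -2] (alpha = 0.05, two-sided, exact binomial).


Step 1: Discard zero differences. Original n = 12; n_eff = number of nonzero differences = 12.
Nonzero differences (with sign): -5, +1, -1, -6, -5, +6, -6, -3, -7, -1, +6, -2
Step 2: Count signs: positive = 3, negative = 9.
Step 3: Under H0: P(positive) = 0.5, so the number of positives S ~ Bin(12, 0.5).
Step 4: Two-sided exact p-value = sum of Bin(12,0.5) probabilities at or below the observed probability = 0.145996.
Step 5: alpha = 0.05. fail to reject H0.

n_eff = 12, pos = 3, neg = 9, p = 0.145996, fail to reject H0.


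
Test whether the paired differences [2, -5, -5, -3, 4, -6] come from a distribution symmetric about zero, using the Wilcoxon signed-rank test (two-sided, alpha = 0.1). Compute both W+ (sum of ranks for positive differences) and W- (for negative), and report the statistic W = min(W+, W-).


Step 1: Drop any zero differences (none here) and take |d_i|.
|d| = [2, 5, 5, 3, 4, 6]
Step 2: Midrank |d_i| (ties get averaged ranks).
ranks: |2|->1, |5|->4.5, |5|->4.5, |3|->2, |4|->3, |6|->6
Step 3: Attach original signs; sum ranks with positive sign and with negative sign.
W+ = 1 + 3 = 4
W- = 4.5 + 4.5 + 2 + 6 = 17
(Check: W+ + W- = 21 should equal n(n+1)/2 = 21.)
Step 4: Test statistic W = min(W+, W-) = 4.
Step 5: Ties in |d|, so use the tie-corrected normal approximation.
        E[W] = n(n+1)/4 = 6*7/4 = 10.5.
        Tie groups: |d|=5 (t=2); sum(t^3 - t) = 6.
        Var[W] = n(n+1)(2n+1)/24 - sum(t^3-t)/48 = 546/24 - 6/48 = 22.625.
        z = (W - E[W]) / sqrt(Var[W]) = (4 - 10.5) / 4.7566 = -1.3665.
        Two-sided p = 2*Phi(z) = 0.171773.
Step 6: alpha = 0.1. fail to reject H0.

W+ = 4, W- = 17, W = min = 4, p = 0.171773, fail to reject H0.


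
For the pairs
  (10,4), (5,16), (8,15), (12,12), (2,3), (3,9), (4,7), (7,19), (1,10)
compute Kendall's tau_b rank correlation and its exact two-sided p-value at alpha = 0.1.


Step 1: Enumerate the 36 unordered pairs (i,j) with i<j and classify each by sign(x_j-x_i) * sign(y_j-y_i).
  (1,2):dx=-5,dy=+12->D; (1,3):dx=-2,dy=+11->D; (1,4):dx=+2,dy=+8->C; (1,5):dx=-8,dy=-1->C
  (1,6):dx=-7,dy=+5->D; (1,7):dx=-6,dy=+3->D; (1,8):dx=-3,dy=+15->D; (1,9):dx=-9,dy=+6->D
  (2,3):dx=+3,dy=-1->D; (2,4):dx=+7,dy=-4->D; (2,5):dx=-3,dy=-13->C; (2,6):dx=-2,dy=-7->C
  (2,7):dx=-1,dy=-9->C; (2,8):dx=+2,dy=+3->C; (2,9):dx=-4,dy=-6->C; (3,4):dx=+4,dy=-3->D
  (3,5):dx=-6,dy=-12->C; (3,6):dx=-5,dy=-6->C; (3,7):dx=-4,dy=-8->C; (3,8):dx=-1,dy=+4->D
  (3,9):dx=-7,dy=-5->C; (4,5):dx=-10,dy=-9->C; (4,6):dx=-9,dy=-3->C; (4,7):dx=-8,dy=-5->C
  (4,8):dx=-5,dy=+7->D; (4,9):dx=-11,dy=-2->C; (5,6):dx=+1,dy=+6->C; (5,7):dx=+2,dy=+4->C
  (5,8):dx=+5,dy=+16->C; (5,9):dx=-1,dy=+7->D; (6,7):dx=+1,dy=-2->D; (6,8):dx=+4,dy=+10->C
  (6,9):dx=-2,dy=+1->D; (7,8):dx=+3,dy=+12->C; (7,9):dx=-3,dy=+3->D; (8,9):dx=-6,dy=-9->C
Step 2: C = 21, D = 15, total pairs = 36.
Step 3: tau = (C - D)/(n(n-1)/2) = (21 - 15)/36 = 0.166667.
Step 4: Exact two-sided p-value (enumerate n! = 362880 permutations of y under H0): p = 0.612202.
Step 5: alpha = 0.1. fail to reject H0.

tau_b = 0.1667 (C=21, D=15), p = 0.612202, fail to reject H0.


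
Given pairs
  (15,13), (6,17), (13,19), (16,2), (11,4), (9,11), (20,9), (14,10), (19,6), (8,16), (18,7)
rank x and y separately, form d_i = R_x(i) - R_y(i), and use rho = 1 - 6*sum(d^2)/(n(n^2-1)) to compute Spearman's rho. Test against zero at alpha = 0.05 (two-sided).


Step 1: Rank x and y separately (midranks; no ties here).
rank(x): 15->7, 6->1, 13->5, 16->8, 11->4, 9->3, 20->11, 14->6, 19->10, 8->2, 18->9
rank(y): 13->8, 17->10, 19->11, 2->1, 4->2, 11->7, 9->5, 10->6, 6->3, 16->9, 7->4
Step 2: d_i = R_x(i) - R_y(i); compute d_i^2.
  (7-8)^2=1, (1-10)^2=81, (5-11)^2=36, (8-1)^2=49, (4-2)^2=4, (3-7)^2=16, (11-5)^2=36, (6-6)^2=0, (10-3)^2=49, (2-9)^2=49, (9-4)^2=25
sum(d^2) = 346.
Step 3: rho = 1 - 6*346 / (11*(11^2 - 1)) = 1 - 2076/1320 = -0.572727.
Step 4: Under H0, t = rho * sqrt((n-2)/(1-rho^2)) = -2.0960 ~ t(9).
Step 5: Two-sided p-value from the t-distribution with 9 df = 0.065543.
Step 6: alpha = 0.05. fail to reject H0.

rho = -0.5727, p = 0.065543, fail to reject H0 at alpha = 0.05.


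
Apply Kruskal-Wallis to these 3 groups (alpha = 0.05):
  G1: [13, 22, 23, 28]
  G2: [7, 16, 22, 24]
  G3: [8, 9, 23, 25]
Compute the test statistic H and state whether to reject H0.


Step 1: Combine all N = 12 observations and assign midranks.
sorted (value, group, rank): (7,G2,1), (8,G3,2), (9,G3,3), (13,G1,4), (16,G2,5), (22,G1,6.5), (22,G2,6.5), (23,G1,8.5), (23,G3,8.5), (24,G2,10), (25,G3,11), (28,G1,12)
Step 2: Sum ranks within each group.
R_1 = 31 (n_1 = 4)
R_2 = 22.5 (n_2 = 4)
R_3 = 24.5 (n_3 = 4)
Step 3: H = 12/(N(N+1)) * sum(R_i^2/n_i) - 3(N+1)
     = 12/(12*13) * (31^2/4 + 22.5^2/4 + 24.5^2/4) - 3*13
     = 0.076923 * 516.875 - 39
     = 0.759615.
Step 4: Ties present; correction factor C = 1 - 12/(12^3 - 12) = 0.993007. Corrected H = 0.759615 / 0.993007 = 0.764965.
Step 5: Under H0, H ~ chi^2(2); p-value = 0.682166.
Step 6: alpha = 0.05. fail to reject H0.

H = 0.7650, df = 2, p = 0.682166, fail to reject H0.


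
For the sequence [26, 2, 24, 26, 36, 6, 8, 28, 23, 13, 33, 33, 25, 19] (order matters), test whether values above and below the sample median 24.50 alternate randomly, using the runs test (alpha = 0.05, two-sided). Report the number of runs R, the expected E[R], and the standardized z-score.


Step 1: Compute median = 24.50; label A = above, B = below.
Labels in order: ABBAABBABBAAAB  (n_A = 7, n_B = 7)
Step 2: Count runs R = 8.
Step 3: Under H0 (random ordering), E[R] = 2*n_A*n_B/(n_A+n_B) + 1 = 2*7*7/14 + 1 = 8.0000.
        Var[R] = 2*n_A*n_B*(2*n_A*n_B - n_A - n_B) / ((n_A+n_B)^2 * (n_A+n_B-1)) = 8232/2548 = 3.2308.
        SD[R] = 1.7974.
Step 4: R = E[R], so z = 0 with no continuity correction.
Step 5: Two-sided p-value via normal approximation = 2*(1 - Phi(|z|)) = 1.000000.
Step 6: alpha = 0.05. fail to reject H0.

R = 8, z = 0.0000, p = 1.000000, fail to reject H0.


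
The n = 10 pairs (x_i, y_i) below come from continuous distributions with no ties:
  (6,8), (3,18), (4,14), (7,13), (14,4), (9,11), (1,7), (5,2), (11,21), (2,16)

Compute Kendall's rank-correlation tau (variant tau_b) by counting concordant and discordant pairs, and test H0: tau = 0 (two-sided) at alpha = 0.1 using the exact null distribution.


Step 1: Enumerate the 45 unordered pairs (i,j) with i<j and classify each by sign(x_j-x_i) * sign(y_j-y_i).
  (1,2):dx=-3,dy=+10->D; (1,3):dx=-2,dy=+6->D; (1,4):dx=+1,dy=+5->C; (1,5):dx=+8,dy=-4->D
  (1,6):dx=+3,dy=+3->C; (1,7):dx=-5,dy=-1->C; (1,8):dx=-1,dy=-6->C; (1,9):dx=+5,dy=+13->C
  (1,10):dx=-4,dy=+8->D; (2,3):dx=+1,dy=-4->D; (2,4):dx=+4,dy=-5->D; (2,5):dx=+11,dy=-14->D
  (2,6):dx=+6,dy=-7->D; (2,7):dx=-2,dy=-11->C; (2,8):dx=+2,dy=-16->D; (2,9):dx=+8,dy=+3->C
  (2,10):dx=-1,dy=-2->C; (3,4):dx=+3,dy=-1->D; (3,5):dx=+10,dy=-10->D; (3,6):dx=+5,dy=-3->D
  (3,7):dx=-3,dy=-7->C; (3,8):dx=+1,dy=-12->D; (3,9):dx=+7,dy=+7->C; (3,10):dx=-2,dy=+2->D
  (4,5):dx=+7,dy=-9->D; (4,6):dx=+2,dy=-2->D; (4,7):dx=-6,dy=-6->C; (4,8):dx=-2,dy=-11->C
  (4,9):dx=+4,dy=+8->C; (4,10):dx=-5,dy=+3->D; (5,6):dx=-5,dy=+7->D; (5,7):dx=-13,dy=+3->D
  (5,8):dx=-9,dy=-2->C; (5,9):dx=-3,dy=+17->D; (5,10):dx=-12,dy=+12->D; (6,7):dx=-8,dy=-4->C
  (6,8):dx=-4,dy=-9->C; (6,9):dx=+2,dy=+10->C; (6,10):dx=-7,dy=+5->D; (7,8):dx=+4,dy=-5->D
  (7,9):dx=+10,dy=+14->C; (7,10):dx=+1,dy=+9->C; (8,9):dx=+6,dy=+19->C; (8,10):dx=-3,dy=+14->D
  (9,10):dx=-9,dy=-5->C
Step 2: C = 21, D = 24, total pairs = 45.
Step 3: tau = (C - D)/(n(n-1)/2) = (21 - 24)/45 = -0.066667.
Step 4: Exact two-sided p-value (enumerate n! = 3628800 permutations of y under H0): p = 0.861801.
Step 5: alpha = 0.1. fail to reject H0.

tau_b = -0.0667 (C=21, D=24), p = 0.861801, fail to reject H0.


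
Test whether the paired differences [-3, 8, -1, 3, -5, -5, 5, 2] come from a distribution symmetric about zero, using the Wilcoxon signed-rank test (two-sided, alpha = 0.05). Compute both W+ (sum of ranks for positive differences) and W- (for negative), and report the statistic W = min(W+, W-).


Step 1: Drop any zero differences (none here) and take |d_i|.
|d| = [3, 8, 1, 3, 5, 5, 5, 2]
Step 2: Midrank |d_i| (ties get averaged ranks).
ranks: |3|->3.5, |8|->8, |1|->1, |3|->3.5, |5|->6, |5|->6, |5|->6, |2|->2
Step 3: Attach original signs; sum ranks with positive sign and with negative sign.
W+ = 8 + 3.5 + 6 + 2 = 19.5
W- = 3.5 + 1 + 6 + 6 = 16.5
(Check: W+ + W- = 36 should equal n(n+1)/2 = 36.)
Step 4: Test statistic W = min(W+, W-) = 16.5.
Step 5: Ties in |d|, so use the tie-corrected normal approximation.
        E[W] = n(n+1)/4 = 8*9/4 = 18.
        Tie groups: |d|=3 (t=2), |d|=5 (t=3); sum(t^3 - t) = 30.
        Var[W] = n(n+1)(2n+1)/24 - sum(t^3-t)/48 = 1224/24 - 30/48 = 50.375.
        z = (W - E[W]) / sqrt(Var[W]) = (16.5 - 18) / 7.0975 = -0.2113.
        Two-sided p = 2*Phi(z) = 0.832621.
Step 6: alpha = 0.05. fail to reject H0.

W+ = 19.5, W- = 16.5, W = min = 16.5, p = 0.832621, fail to reject H0.


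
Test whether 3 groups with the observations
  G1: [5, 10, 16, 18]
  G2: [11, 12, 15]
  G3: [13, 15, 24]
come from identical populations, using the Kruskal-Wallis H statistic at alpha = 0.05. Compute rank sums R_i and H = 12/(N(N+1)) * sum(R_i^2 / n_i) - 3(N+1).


Step 1: Combine all N = 10 observations and assign midranks.
sorted (value, group, rank): (5,G1,1), (10,G1,2), (11,G2,3), (12,G2,4), (13,G3,5), (15,G2,6.5), (15,G3,6.5), (16,G1,8), (18,G1,9), (24,G3,10)
Step 2: Sum ranks within each group.
R_1 = 20 (n_1 = 4)
R_2 = 13.5 (n_2 = 3)
R_3 = 21.5 (n_3 = 3)
Step 3: H = 12/(N(N+1)) * sum(R_i^2/n_i) - 3(N+1)
     = 12/(10*11) * (20^2/4 + 13.5^2/3 + 21.5^2/3) - 3*11
     = 0.109091 * 314.833 - 33
     = 1.345455.
Step 4: Ties present; correction factor C = 1 - 6/(10^3 - 10) = 0.993939. Corrected H = 1.345455 / 0.993939 = 1.353659.
Step 5: Under H0, H ~ chi^2(2); p-value = 0.508226.
Step 6: alpha = 0.05. fail to reject H0.

H = 1.3537, df = 2, p = 0.508226, fail to reject H0.


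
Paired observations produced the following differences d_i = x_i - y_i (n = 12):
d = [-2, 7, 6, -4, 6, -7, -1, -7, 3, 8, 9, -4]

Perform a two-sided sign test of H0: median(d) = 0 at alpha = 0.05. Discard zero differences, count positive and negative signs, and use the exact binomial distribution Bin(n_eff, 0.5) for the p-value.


Step 1: Discard zero differences. Original n = 12; n_eff = number of nonzero differences = 12.
Nonzero differences (with sign): -2, +7, +6, -4, +6, -7, -1, -7, +3, +8, +9, -4
Step 2: Count signs: positive = 6, negative = 6.
Step 3: Under H0: P(positive) = 0.5, so the number of positives S ~ Bin(12, 0.5).
Step 4: Two-sided exact p-value = sum of Bin(12,0.5) probabilities at or below the observed probability = 1.000000.
Step 5: alpha = 0.05. fail to reject H0.

n_eff = 12, pos = 6, neg = 6, p = 1.000000, fail to reject H0.


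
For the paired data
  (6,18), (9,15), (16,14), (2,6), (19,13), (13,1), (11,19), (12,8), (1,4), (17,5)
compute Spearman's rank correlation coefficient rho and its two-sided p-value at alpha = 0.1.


Step 1: Rank x and y separately (midranks; no ties here).
rank(x): 6->3, 9->4, 16->8, 2->2, 19->10, 13->7, 11->5, 12->6, 1->1, 17->9
rank(y): 18->9, 15->8, 14->7, 6->4, 13->6, 1->1, 19->10, 8->5, 4->2, 5->3
Step 2: d_i = R_x(i) - R_y(i); compute d_i^2.
  (3-9)^2=36, (4-8)^2=16, (8-7)^2=1, (2-4)^2=4, (10-6)^2=16, (7-1)^2=36, (5-10)^2=25, (6-5)^2=1, (1-2)^2=1, (9-3)^2=36
sum(d^2) = 172.
Step 3: rho = 1 - 6*172 / (10*(10^2 - 1)) = 1 - 1032/990 = -0.042424.
Step 4: Under H0, t = rho * sqrt((n-2)/(1-rho^2)) = -0.1201 ~ t(8).
Step 5: Two-sided p-value from the t-distribution with 8 df = 0.907364.
Step 6: alpha = 0.1. fail to reject H0.

rho = -0.0424, p = 0.907364, fail to reject H0 at alpha = 0.1.


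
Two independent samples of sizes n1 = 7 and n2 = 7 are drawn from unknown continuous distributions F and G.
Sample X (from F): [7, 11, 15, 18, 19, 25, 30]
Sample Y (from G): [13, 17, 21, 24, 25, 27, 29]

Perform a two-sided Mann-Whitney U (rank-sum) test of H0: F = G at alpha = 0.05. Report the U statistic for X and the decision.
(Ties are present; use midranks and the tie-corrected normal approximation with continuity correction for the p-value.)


Step 1: Combine and sort all 14 observations; assign midranks.
sorted (value, group): (7,X), (11,X), (13,Y), (15,X), (17,Y), (18,X), (19,X), (21,Y), (24,Y), (25,X), (25,Y), (27,Y), (29,Y), (30,X)
ranks: 7->1, 11->2, 13->3, 15->4, 17->5, 18->6, 19->7, 21->8, 24->9, 25->10.5, 25->10.5, 27->12, 29->13, 30->14
Step 2: Rank sum for X: R1 = 1 + 2 + 4 + 6 + 7 + 10.5 + 14 = 44.5.
Step 3: U_X = R1 - n1(n1+1)/2 = 44.5 - 7*8/2 = 44.5 - 28 = 16.5.
       U_Y = n1*n2 - U_X = 49 - 16.5 = 32.5.
Step 4: Ties are present, so use the tie-corrected normal approximation (with continuity correction) for the p-value.
Step 5: p-value = 0.337373; compare to alpha = 0.05. fail to reject H0.

U_X = 16.5, p = 0.337373, fail to reject H0 at alpha = 0.05.


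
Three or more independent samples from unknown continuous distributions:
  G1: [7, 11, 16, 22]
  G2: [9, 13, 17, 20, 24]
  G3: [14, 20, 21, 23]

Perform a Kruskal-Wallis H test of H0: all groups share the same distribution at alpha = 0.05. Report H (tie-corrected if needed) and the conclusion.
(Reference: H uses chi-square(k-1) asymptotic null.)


Step 1: Combine all N = 13 observations and assign midranks.
sorted (value, group, rank): (7,G1,1), (9,G2,2), (11,G1,3), (13,G2,4), (14,G3,5), (16,G1,6), (17,G2,7), (20,G2,8.5), (20,G3,8.5), (21,G3,10), (22,G1,11), (23,G3,12), (24,G2,13)
Step 2: Sum ranks within each group.
R_1 = 21 (n_1 = 4)
R_2 = 34.5 (n_2 = 5)
R_3 = 35.5 (n_3 = 4)
Step 3: H = 12/(N(N+1)) * sum(R_i^2/n_i) - 3(N+1)
     = 12/(13*14) * (21^2/4 + 34.5^2/5 + 35.5^2/4) - 3*14
     = 0.065934 * 663.362 - 42
     = 1.738187.
Step 4: Ties present; correction factor C = 1 - 6/(13^3 - 13) = 0.997253. Corrected H = 1.738187 / 0.997253 = 1.742975.
Step 5: Under H0, H ~ chi^2(2); p-value = 0.418329.
Step 6: alpha = 0.05. fail to reject H0.

H = 1.7430, df = 2, p = 0.418329, fail to reject H0.
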